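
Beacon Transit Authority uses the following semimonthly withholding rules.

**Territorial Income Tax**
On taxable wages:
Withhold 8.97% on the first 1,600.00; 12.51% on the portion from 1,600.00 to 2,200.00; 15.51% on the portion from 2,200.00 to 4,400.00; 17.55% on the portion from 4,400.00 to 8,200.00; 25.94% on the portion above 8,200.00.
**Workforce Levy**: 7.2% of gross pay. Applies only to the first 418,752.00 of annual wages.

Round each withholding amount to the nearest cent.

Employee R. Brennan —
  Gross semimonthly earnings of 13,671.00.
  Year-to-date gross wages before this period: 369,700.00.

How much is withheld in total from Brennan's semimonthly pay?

Territorial Income Tax: taxable = 13,671.00
  1,226.70 + 25.94% × (13,671.00 − 8,200.00) = 1,226.70 + 25.94% × 5,471.00 = 2,645.88
Workforce Levy: 7.2% × 13,671.00 = 984.31
Total: 2,645.88 + 984.31 = 3,630.19

3,630.19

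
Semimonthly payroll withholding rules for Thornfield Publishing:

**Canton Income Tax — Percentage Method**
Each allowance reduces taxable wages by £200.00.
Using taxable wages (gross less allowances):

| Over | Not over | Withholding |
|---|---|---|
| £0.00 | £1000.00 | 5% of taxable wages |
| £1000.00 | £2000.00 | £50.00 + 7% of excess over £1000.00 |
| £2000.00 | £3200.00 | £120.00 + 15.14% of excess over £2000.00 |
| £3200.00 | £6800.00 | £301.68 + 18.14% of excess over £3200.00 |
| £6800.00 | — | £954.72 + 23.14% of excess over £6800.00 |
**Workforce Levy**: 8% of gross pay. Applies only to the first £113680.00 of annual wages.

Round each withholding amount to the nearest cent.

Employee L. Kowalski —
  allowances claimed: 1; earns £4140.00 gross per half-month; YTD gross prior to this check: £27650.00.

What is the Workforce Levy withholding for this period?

£331.20

Workforce Levy: 8% × £4140.00 = £331.20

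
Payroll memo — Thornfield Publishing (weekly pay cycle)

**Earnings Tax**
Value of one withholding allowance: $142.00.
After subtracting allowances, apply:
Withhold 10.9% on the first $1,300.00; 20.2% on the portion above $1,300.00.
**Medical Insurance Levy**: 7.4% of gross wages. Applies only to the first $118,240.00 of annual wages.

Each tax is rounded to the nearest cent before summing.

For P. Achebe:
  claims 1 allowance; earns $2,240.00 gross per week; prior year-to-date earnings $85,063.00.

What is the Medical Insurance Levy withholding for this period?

$165.76

Medical Insurance Levy: 7.4% × $2,240.00 = $165.76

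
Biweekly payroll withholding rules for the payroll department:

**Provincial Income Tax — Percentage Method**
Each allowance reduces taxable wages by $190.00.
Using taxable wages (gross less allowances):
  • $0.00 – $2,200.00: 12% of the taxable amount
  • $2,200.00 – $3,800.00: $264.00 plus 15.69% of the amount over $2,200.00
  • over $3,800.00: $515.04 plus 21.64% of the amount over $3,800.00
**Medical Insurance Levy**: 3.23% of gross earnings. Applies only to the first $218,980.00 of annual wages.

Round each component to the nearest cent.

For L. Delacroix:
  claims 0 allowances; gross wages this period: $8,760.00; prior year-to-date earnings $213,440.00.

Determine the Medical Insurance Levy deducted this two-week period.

Medical Insurance Levy: cap $218,980.00 − YTD $213,440.00 = $5,540.00 subject; 3.23% × $5,540.00 = $178.94

$178.94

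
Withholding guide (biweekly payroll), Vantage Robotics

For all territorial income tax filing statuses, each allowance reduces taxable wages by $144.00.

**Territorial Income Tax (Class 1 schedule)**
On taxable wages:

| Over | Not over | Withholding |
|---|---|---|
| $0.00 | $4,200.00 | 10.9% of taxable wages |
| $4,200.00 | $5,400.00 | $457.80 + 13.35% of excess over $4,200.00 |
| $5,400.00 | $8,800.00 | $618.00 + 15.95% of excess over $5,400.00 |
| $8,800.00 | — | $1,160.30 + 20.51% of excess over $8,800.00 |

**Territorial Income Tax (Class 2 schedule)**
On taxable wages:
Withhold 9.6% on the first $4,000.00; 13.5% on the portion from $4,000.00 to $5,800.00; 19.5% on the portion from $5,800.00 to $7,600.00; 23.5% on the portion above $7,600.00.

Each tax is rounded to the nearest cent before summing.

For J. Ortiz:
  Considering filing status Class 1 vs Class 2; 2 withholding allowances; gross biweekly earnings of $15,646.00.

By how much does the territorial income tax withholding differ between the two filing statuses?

$295.78

Territorial Income Tax (Class 1): taxable = $15,646.00 − 2×$144.00 = $15,358.00
  $1,160.30 + 20.51% × ($15,358.00 − $8,800.00) = $1,160.30 + 20.51% × $6,558.00 = $2,505.35
Territorial Income Tax (Class 2): taxable = $15,646.00 − 2×$144.00 = $15,358.00
  $978.00 + 23.5% × ($15,358.00 − $7,600.00) = $978.00 + 23.5% × $7,758.00 = $2,801.13
Difference: |$2,505.35 − $2,801.13| = $295.78 (higher under Class 2)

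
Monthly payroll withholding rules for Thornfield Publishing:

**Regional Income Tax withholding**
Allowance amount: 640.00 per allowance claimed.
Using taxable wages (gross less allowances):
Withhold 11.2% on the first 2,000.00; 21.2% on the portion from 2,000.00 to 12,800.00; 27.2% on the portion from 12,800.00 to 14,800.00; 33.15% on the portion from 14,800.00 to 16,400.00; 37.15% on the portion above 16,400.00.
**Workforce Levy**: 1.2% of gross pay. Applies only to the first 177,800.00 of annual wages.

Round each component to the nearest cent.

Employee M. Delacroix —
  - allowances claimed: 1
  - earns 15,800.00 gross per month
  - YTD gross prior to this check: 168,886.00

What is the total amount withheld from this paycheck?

3,283.91

Regional Income Tax: taxable = 15,800.00 − 1×640.00 = 15,160.00
  3,057.60 + 33.15% × (15,160.00 − 14,800.00) = 3,057.60 + 33.15% × 360.00 = 3,176.94
Workforce Levy: cap 177,800.00 − YTD 168,886.00 = 8,914.00 subject; 1.2% × 8,914.00 = 106.97
Total: 3,176.94 + 106.97 = 3,283.91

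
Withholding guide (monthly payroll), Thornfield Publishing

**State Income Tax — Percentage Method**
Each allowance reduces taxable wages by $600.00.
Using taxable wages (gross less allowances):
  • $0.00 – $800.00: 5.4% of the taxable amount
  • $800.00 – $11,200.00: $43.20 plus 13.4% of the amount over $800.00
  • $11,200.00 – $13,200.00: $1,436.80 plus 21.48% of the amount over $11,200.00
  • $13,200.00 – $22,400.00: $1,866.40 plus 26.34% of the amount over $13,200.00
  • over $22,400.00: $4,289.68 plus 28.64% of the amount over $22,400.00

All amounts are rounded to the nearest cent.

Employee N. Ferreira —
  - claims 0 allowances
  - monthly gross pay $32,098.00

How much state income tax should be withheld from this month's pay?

State Income Tax: taxable = $32,098.00
  $4,289.68 + 28.64% × ($32,098.00 − $22,400.00) = $4,289.68 + 28.64% × $9,698.00 = $7,067.19

$7,067.19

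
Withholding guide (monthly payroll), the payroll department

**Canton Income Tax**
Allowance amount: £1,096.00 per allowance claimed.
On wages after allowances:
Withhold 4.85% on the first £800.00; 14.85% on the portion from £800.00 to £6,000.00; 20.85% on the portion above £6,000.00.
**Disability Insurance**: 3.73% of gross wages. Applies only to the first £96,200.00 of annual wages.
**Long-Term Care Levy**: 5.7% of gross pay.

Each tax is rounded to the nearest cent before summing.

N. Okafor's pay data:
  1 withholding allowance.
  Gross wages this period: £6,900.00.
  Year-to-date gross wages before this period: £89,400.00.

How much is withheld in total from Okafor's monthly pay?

£1,428.83

Canton Income Tax: taxable = £6,900.00 − 1×£1,096.00 = £5,804.00
  £38.80 + 14.85% × (£5,804.00 − £800.00) = £38.80 + 14.85% × £5,004.00 = £781.89
Disability Insurance: cap £96,200.00 − YTD £89,400.00 = £6,800.00 subject; 3.73% × £6,800.00 = £253.64
Long-Term Care Levy: 5.7% × £6,900.00 = £393.30
Total: £781.89 + £253.64 + £393.30 = £1,428.83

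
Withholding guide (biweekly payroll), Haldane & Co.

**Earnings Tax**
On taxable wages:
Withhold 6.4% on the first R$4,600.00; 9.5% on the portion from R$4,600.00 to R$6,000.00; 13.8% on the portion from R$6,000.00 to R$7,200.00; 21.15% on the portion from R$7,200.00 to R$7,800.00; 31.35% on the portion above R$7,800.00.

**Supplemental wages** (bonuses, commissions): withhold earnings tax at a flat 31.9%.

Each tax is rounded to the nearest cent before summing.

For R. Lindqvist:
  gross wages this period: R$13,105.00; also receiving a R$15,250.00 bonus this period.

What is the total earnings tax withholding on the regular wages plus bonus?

Earnings Tax: taxable = R$13,105.00
  R$719.90 + 31.35% × (R$13,105.00 − R$7,800.00) = R$719.90 + 31.35% × R$5,305.00 = R$2,383.02
Supplemental (31.9% flat on bonus): 31.9% × R$15,250.00 = R$4,864.75
Total earnings tax: R$2,383.02 + R$4,864.75 = R$7,247.77

R$7,247.77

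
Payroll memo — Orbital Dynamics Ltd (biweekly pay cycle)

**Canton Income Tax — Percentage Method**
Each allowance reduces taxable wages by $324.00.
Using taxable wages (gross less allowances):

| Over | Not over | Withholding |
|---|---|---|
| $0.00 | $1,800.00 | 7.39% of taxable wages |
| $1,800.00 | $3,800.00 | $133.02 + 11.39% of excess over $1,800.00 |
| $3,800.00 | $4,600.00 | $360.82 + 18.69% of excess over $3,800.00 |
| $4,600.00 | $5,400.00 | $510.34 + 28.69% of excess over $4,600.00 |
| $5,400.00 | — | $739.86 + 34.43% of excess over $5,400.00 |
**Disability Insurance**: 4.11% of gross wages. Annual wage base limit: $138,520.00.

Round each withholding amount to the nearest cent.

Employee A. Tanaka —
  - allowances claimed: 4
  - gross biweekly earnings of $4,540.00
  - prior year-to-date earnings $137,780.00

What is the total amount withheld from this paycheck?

Canton Income Tax: taxable = $4,540.00 − 4×$324.00 = $3,244.00
  $133.02 + 11.39% × ($3,244.00 − $1,800.00) = $133.02 + 11.39% × $1,444.00 = $297.49
Disability Insurance: cap $138,520.00 − YTD $137,780.00 = $740.00 subject; 4.11% × $740.00 = $30.41
Total: $297.49 + $30.41 = $327.90

$327.90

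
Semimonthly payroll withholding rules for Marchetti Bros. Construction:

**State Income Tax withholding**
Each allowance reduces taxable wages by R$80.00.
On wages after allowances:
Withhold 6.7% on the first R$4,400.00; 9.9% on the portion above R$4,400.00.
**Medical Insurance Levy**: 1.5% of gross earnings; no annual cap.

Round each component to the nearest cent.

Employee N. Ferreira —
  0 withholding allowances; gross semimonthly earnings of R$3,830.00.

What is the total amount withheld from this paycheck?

R$314.06

State Income Tax: taxable = R$3,830.00
  6.7% × R$3,830.00 = R$256.61
Medical Insurance Levy: 1.5% × R$3,830.00 = R$57.45
Total: R$256.61 + R$57.45 = R$314.06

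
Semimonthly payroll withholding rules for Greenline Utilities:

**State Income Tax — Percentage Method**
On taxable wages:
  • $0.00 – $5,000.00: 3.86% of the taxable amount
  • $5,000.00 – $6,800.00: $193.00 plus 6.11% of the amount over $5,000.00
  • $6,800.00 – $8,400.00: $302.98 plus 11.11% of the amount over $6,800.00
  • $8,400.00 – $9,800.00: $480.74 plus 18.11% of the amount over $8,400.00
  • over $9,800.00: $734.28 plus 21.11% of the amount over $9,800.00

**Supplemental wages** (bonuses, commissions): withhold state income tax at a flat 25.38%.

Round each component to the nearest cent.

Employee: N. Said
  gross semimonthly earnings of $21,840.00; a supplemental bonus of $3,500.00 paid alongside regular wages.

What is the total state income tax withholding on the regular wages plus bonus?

$4,164.22

State Income Tax: taxable = $21,840.00
  $734.28 + 21.11% × ($21,840.00 − $9,800.00) = $734.28 + 21.11% × $12,040.00 = $3,275.92
Supplemental (25.38% flat on bonus): 25.38% × $3,500.00 = $888.30
Total state income tax: $3,275.92 + $888.30 = $4,164.22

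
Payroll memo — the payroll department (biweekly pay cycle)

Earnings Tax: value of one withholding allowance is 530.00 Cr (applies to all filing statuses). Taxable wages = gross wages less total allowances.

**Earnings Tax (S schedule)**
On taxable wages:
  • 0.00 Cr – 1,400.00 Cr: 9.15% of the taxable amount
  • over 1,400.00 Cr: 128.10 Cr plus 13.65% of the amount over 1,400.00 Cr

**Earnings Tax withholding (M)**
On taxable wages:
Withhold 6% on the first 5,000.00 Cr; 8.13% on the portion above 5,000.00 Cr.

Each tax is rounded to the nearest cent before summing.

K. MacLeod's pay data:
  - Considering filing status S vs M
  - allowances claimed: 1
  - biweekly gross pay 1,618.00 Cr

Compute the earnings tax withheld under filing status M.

Earnings Tax (M): taxable = 1,618.00 Cr − 1×530.00 Cr = 1,088.00 Cr
  6% × 1,088.00 Cr = 65.28 Cr

65.28 Cr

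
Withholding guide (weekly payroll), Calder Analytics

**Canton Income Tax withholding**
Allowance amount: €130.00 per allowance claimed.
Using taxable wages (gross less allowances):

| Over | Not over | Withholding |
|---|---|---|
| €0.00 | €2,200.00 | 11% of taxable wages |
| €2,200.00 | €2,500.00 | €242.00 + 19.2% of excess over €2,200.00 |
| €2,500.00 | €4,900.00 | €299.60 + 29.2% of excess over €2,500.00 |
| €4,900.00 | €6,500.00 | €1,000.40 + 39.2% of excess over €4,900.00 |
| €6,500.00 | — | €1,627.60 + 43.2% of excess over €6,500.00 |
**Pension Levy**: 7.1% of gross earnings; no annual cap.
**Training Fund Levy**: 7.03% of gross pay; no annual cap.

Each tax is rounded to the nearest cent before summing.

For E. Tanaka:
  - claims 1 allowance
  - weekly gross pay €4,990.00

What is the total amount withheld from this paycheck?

€1,693.81

Canton Income Tax: taxable = €4,990.00 − 1×€130.00 = €4,860.00
  €299.60 + 29.2% × (€4,860.00 − €2,500.00) = €299.60 + 29.2% × €2,360.00 = €988.72
Pension Levy: 7.1% × €4,990.00 = €354.29
Training Fund Levy: 7.03% × €4,990.00 = €350.80
Total: €988.72 + €354.29 + €350.80 = €1,693.81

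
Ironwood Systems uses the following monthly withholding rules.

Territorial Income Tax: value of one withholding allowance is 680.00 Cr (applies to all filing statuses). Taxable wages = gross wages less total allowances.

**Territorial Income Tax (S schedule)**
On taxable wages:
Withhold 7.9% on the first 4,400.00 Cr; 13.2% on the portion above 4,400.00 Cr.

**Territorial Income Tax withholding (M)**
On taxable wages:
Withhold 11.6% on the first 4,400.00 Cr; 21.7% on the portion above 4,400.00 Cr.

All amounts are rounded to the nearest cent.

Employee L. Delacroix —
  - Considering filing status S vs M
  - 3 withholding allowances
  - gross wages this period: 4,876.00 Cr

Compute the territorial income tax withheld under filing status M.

Territorial Income Tax (M): taxable = 4,876.00 Cr − 3×680.00 Cr = 2,836.00 Cr
  11.6% × 2,836.00 Cr = 328.98 Cr

328.98 Cr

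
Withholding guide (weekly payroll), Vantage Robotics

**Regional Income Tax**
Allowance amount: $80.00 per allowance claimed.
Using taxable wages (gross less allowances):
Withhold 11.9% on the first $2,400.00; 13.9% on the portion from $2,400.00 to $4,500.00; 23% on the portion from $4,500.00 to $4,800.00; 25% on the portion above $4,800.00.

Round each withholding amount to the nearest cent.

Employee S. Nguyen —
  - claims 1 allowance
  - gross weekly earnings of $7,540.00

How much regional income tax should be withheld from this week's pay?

$1,311.50

Regional Income Tax: taxable = $7,540.00 − 1×$80.00 = $7,460.00
  $646.50 + 25% × ($7,460.00 − $4,800.00) = $646.50 + 25% × $2,660.00 = $1,311.50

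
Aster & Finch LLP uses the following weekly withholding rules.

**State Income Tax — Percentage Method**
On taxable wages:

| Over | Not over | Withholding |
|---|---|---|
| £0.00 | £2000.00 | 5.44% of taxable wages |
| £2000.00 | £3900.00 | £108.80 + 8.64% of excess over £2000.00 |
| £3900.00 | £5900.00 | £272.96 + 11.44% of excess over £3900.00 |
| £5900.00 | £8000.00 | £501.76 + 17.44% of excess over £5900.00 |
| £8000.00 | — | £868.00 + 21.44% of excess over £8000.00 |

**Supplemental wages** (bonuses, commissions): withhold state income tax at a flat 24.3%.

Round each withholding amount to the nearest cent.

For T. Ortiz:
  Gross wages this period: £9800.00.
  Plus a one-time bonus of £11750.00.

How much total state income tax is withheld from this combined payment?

£4109.17

State Income Tax: taxable = £9800.00
  £868.00 + 21.44% × (£9800.00 − £8000.00) = £868.00 + 21.44% × £1800.00 = £1253.92
Supplemental (24.3% flat on bonus): 24.3% × £11750.00 = £2855.25
Total state income tax: £1253.92 + £2855.25 = £4109.17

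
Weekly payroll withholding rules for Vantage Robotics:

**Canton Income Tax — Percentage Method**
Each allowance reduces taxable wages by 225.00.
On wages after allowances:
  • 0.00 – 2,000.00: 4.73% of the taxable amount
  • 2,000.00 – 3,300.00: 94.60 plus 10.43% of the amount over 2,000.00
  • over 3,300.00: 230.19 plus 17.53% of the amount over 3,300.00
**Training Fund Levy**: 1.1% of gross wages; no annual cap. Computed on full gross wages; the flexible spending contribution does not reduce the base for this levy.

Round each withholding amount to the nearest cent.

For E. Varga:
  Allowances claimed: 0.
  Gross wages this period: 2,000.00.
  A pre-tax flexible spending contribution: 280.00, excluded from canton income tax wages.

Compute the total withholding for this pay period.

103.36

Canton Income Tax: taxable = 2,000.00 − 280.00 = 1,720.00
  4.73% × 1,720.00 = 81.36
Training Fund Levy: 1.1% × 2,000.00 = 22.00
Total: 81.36 + 22.00 = 103.36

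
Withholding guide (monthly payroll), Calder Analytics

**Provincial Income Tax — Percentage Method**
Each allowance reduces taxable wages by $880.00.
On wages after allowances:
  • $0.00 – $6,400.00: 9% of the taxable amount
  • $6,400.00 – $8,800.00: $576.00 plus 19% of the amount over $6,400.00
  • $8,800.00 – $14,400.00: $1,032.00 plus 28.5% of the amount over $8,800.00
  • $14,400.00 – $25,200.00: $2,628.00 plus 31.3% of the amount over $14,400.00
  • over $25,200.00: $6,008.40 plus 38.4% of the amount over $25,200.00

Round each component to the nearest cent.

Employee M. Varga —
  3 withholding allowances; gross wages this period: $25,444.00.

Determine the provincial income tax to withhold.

$5,258.45

Provincial Income Tax: taxable = $25,444.00 − 3×$880.00 = $22,804.00
  $2,628.00 + 31.3% × ($22,804.00 − $14,400.00) = $2,628.00 + 31.3% × $8,404.00 = $5,258.45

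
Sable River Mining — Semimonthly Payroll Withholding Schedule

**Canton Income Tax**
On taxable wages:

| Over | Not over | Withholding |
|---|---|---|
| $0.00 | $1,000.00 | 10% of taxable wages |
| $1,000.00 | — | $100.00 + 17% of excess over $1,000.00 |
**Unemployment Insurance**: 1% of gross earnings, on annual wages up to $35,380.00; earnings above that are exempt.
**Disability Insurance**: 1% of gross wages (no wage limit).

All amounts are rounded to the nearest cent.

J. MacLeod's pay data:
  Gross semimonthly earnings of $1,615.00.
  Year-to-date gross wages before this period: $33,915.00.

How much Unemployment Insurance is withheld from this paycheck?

$14.65

Unemployment Insurance: cap $35,380.00 − YTD $33,915.00 = $1,465.00 subject; 1% × $1,465.00 = $14.65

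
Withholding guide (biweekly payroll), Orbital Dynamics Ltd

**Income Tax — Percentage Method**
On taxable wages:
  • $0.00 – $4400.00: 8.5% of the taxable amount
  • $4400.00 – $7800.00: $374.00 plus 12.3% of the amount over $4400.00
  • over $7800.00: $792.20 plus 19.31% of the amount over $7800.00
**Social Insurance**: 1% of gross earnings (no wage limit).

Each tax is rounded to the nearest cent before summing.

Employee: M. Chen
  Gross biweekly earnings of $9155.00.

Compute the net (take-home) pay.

Income Tax: taxable = $9155.00
  $792.20 + 19.31% × ($9155.00 − $7800.00) = $792.20 + 19.31% × $1355.00 = $1053.85
Social Insurance: 1% × $9155.00 = $91.55
Total withheld: $1053.85 + $91.55 = $1145.40
Net pay: $9155.00 − $1145.40 = $8009.60

$8009.60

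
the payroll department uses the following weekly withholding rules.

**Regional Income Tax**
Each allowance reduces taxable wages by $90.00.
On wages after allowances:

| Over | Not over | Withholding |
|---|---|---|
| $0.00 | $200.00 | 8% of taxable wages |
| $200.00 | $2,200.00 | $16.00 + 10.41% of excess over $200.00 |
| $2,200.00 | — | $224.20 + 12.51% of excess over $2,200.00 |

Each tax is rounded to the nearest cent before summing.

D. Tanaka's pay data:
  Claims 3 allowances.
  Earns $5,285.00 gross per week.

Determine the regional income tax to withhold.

Regional Income Tax: taxable = $5,285.00 − 3×$90.00 = $5,015.00
  $224.20 + 12.51% × ($5,015.00 − $2,200.00) = $224.20 + 12.51% × $2,815.00 = $576.36

$576.36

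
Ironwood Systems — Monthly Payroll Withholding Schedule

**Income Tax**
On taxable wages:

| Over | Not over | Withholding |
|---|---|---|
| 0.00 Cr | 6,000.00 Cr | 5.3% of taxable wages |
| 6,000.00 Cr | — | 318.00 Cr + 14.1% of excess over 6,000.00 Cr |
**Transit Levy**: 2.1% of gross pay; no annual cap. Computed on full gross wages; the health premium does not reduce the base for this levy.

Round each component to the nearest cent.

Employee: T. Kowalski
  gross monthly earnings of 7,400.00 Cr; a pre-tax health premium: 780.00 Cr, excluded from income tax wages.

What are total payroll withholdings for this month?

560.82 Cr

Income Tax: taxable = 7,400.00 Cr − 780.00 Cr = 6,620.00 Cr
  318.00 Cr + 14.1% × (6,620.00 Cr − 6,000.00 Cr) = 318.00 Cr + 14.1% × 620.00 Cr = 405.42 Cr
Transit Levy: 2.1% × 7,400.00 Cr = 155.40 Cr
Total: 405.42 Cr + 155.40 Cr = 560.82 Cr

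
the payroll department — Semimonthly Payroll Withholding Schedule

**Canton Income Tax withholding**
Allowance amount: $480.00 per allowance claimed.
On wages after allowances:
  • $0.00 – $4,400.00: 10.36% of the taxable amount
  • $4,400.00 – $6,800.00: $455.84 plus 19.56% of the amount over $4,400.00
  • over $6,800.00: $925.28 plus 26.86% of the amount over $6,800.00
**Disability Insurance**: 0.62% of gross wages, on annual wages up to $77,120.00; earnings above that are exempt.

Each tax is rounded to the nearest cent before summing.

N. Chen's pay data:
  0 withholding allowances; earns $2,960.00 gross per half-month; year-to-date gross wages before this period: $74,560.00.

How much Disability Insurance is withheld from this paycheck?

Disability Insurance: cap $77,120.00 − YTD $74,560.00 = $2,560.00 subject; 0.62% × $2,560.00 = $15.87

$15.87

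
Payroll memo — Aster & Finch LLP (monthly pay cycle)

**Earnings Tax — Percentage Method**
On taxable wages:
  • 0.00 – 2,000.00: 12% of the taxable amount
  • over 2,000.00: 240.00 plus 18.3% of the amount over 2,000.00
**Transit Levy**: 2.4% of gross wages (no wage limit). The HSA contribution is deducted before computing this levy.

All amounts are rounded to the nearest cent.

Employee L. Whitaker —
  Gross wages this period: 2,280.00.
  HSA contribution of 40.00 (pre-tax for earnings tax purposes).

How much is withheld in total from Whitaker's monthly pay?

337.68

Earnings Tax: taxable = 2,280.00 − 40.00 = 2,240.00
  240.00 + 18.3% × (2,240.00 − 2,000.00) = 240.00 + 18.3% × 240.00 = 283.92
Transit Levy: 2.4% × 2,240.00 = 53.76
Total: 283.92 + 53.76 = 337.68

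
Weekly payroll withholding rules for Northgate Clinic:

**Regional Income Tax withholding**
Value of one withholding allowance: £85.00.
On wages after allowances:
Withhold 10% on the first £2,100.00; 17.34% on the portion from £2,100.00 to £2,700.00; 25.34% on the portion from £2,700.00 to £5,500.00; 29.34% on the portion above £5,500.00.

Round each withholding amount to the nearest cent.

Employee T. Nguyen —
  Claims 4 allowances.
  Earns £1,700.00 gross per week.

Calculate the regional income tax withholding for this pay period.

Regional Income Tax: taxable = £1,700.00 − 4×£85.00 = £1,360.00
  10% × £1,360.00 = £136.00

£136.00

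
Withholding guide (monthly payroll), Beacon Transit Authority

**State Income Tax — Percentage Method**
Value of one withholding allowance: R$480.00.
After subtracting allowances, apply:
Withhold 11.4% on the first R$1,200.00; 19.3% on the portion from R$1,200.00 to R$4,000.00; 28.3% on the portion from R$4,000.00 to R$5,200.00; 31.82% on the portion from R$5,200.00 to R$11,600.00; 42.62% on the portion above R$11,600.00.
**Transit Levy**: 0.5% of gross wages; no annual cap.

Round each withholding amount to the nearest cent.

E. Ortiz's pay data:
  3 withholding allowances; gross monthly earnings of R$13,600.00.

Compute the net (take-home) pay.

State Income Tax: taxable = R$13,600.00 − 3×R$480.00 = R$12,160.00
  R$3,053.28 + 42.62% × (R$12,160.00 − R$11,600.00) = R$3,053.28 + 42.62% × R$560.00 = R$3,291.95
Transit Levy: 0.5% × R$13,600.00 = R$68.00
Total withheld: R$3,291.95 + R$68.00 = R$3,359.95
Net pay: R$13,600.00 − R$3,359.95 = R$10,240.05

R$10,240.05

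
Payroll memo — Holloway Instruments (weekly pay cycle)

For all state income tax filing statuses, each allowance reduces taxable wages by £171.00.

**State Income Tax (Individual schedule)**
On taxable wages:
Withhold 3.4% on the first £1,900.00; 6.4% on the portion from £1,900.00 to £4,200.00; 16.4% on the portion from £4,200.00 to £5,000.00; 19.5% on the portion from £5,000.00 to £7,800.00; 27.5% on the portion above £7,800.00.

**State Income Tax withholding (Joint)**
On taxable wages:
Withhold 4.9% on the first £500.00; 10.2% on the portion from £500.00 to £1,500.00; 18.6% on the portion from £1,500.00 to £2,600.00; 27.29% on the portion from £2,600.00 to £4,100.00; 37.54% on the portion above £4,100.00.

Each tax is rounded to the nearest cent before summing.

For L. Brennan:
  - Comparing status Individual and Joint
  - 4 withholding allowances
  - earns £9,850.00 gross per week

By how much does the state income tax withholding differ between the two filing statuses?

State Income Tax (Individual): taxable = £9,850.00 − 4×£171.00 = £9,166.00
  £889.00 + 27.5% × (£9,166.00 − £7,800.00) = £889.00 + 27.5% × £1,366.00 = £1,264.65
State Income Tax (Joint): taxable = £9,850.00 − 4×£171.00 = £9,166.00
  £740.45 + 37.54% × (£9,166.00 − £4,100.00) = £740.45 + 37.54% × £5,066.00 = £2,642.23
Difference: |£1,264.65 − £2,642.23| = £1,377.58 (higher under Joint)

£1,377.58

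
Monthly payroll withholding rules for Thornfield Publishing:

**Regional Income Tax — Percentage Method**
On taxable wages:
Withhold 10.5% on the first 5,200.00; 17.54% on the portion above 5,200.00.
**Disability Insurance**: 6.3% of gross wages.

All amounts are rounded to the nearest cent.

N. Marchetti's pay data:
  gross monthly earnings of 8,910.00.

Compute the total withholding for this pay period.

Regional Income Tax: taxable = 8,910.00
  546.00 + 17.54% × (8,910.00 − 5,200.00) = 546.00 + 17.54% × 3,710.00 = 1,196.73
Disability Insurance: 6.3% × 8,910.00 = 561.33
Total: 1,196.73 + 561.33 = 1,758.06

1,758.06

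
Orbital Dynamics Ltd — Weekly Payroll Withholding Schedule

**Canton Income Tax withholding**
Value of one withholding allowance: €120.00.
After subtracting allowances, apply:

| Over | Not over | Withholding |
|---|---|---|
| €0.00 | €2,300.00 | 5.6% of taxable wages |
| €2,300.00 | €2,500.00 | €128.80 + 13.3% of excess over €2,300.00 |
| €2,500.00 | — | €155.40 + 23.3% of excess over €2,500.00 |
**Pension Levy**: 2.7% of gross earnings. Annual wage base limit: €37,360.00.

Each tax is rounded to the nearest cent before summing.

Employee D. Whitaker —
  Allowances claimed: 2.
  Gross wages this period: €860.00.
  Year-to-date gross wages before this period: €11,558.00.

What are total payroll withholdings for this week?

Canton Income Tax: taxable = €860.00 − 2×€120.00 = €620.00
  5.6% × €620.00 = €34.72
Pension Levy: 2.7% × €860.00 = €23.22
Total: €34.72 + €23.22 = €57.94

€57.94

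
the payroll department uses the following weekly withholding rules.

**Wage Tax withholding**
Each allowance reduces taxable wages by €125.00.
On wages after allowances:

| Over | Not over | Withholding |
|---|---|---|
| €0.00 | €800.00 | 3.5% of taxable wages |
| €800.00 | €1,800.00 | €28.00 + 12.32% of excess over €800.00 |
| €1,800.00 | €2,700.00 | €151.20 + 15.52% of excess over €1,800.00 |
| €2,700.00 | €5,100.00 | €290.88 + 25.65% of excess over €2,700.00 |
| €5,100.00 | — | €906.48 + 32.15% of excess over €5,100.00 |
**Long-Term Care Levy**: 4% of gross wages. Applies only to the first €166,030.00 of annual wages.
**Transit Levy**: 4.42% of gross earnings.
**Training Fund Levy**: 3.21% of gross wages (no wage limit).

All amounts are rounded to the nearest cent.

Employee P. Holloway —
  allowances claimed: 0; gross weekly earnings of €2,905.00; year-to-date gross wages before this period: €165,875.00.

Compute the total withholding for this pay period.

€571.31

Wage Tax: taxable = €2,905.00
  €290.88 + 25.65% × (€2,905.00 − €2,700.00) = €290.88 + 25.65% × €205.00 = €343.46
Long-Term Care Levy: cap €166,030.00 − YTD €165,875.00 = €155.00 subject; 4% × €155.00 = €6.20
Transit Levy: 4.42% × €2,905.00 = €128.40
Training Fund Levy: 3.21% × €2,905.00 = €93.25
Total: €343.46 + €6.20 + €128.40 + €93.25 = €571.31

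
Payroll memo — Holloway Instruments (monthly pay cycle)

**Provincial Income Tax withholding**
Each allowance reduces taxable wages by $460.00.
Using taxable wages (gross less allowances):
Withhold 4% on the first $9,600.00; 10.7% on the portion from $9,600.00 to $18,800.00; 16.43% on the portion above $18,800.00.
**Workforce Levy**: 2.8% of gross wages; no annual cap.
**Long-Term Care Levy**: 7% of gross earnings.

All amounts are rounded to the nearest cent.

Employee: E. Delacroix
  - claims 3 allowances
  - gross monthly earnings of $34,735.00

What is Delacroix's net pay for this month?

$27,571.18

Provincial Income Tax: taxable = $34,735.00 − 3×$460.00 = $33,355.00
  $1,368.40 + 16.43% × ($33,355.00 − $18,800.00) = $1,368.40 + 16.43% × $14,555.00 = $3,759.79
Workforce Levy: 2.8% × $34,735.00 = $972.58
Long-Term Care Levy: 7% × $34,735.00 = $2,431.45
Total withheld: $3,759.79 + $972.58 + $2,431.45 = $7,163.82
Net pay: $34,735.00 − $7,163.82 = $27,571.18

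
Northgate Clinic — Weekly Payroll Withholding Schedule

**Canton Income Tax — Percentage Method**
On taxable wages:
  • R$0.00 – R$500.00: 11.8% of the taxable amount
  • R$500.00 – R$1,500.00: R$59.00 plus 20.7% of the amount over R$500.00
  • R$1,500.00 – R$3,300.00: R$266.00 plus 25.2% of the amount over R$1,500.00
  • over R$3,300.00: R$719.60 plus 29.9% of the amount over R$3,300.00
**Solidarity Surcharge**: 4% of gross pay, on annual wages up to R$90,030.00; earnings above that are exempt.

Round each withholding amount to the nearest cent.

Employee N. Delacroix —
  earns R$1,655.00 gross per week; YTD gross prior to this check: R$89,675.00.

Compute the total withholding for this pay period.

Canton Income Tax: taxable = R$1,655.00
  R$266.00 + 25.2% × (R$1,655.00 − R$1,500.00) = R$266.00 + 25.2% × R$155.00 = R$305.06
Solidarity Surcharge: cap R$90,030.00 − YTD R$89,675.00 = R$355.00 subject; 4% × R$355.00 = R$14.20
Total: R$305.06 + R$14.20 = R$319.26

R$319.26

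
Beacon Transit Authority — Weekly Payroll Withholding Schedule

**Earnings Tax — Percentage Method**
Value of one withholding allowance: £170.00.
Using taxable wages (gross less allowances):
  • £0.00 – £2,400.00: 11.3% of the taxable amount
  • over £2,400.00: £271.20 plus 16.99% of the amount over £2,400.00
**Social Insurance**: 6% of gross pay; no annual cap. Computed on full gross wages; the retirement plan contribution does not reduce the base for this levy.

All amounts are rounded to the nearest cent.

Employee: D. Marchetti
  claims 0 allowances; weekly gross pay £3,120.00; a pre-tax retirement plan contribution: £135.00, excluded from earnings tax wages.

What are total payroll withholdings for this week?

£557.79

Earnings Tax: taxable = £3,120.00 − £135.00 = £2,985.00
  £271.20 + 16.99% × (£2,985.00 − £2,400.00) = £271.20 + 16.99% × £585.00 = £370.59
Social Insurance: 6% × £3,120.00 = £187.20
Total: £370.59 + £187.20 = £557.79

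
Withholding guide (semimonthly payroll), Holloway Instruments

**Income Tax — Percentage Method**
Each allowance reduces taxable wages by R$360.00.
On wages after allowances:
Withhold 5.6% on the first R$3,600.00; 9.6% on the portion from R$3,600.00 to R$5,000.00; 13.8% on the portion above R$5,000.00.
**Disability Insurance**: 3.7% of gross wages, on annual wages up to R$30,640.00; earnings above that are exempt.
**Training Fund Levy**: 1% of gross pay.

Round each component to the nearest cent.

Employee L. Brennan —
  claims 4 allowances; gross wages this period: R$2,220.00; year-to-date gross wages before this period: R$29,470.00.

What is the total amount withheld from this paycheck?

R$109.17

Income Tax: taxable = R$2,220.00 − 4×R$360.00 = R$780.00
  5.6% × R$780.00 = R$43.68
Disability Insurance: cap R$30,640.00 − YTD R$29,470.00 = R$1,170.00 subject; 3.7% × R$1,170.00 = R$43.29
Training Fund Levy: 1% × R$2,220.00 = R$22.20
Total: R$43.68 + R$43.29 + R$22.20 = R$109.17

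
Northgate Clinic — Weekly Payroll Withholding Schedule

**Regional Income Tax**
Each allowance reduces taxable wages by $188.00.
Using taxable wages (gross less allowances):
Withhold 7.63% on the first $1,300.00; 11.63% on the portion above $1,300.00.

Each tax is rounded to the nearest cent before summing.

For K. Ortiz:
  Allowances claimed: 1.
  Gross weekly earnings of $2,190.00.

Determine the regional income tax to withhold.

Regional Income Tax: taxable = $2,190.00 − 1×$188.00 = $2,002.00
  $99.19 + 11.63% × ($2,002.00 − $1,300.00) = $99.19 + 11.63% × $702.00 = $180.83

$180.83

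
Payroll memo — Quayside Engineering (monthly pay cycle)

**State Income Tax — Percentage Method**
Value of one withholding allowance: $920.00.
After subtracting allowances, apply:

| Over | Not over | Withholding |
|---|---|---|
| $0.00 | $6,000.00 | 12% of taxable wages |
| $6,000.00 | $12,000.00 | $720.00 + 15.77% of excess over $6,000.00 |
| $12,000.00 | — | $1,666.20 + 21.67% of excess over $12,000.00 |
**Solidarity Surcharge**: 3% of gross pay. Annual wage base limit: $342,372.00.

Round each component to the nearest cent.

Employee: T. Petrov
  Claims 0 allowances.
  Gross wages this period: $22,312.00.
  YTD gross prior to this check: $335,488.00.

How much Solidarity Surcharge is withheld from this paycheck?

Solidarity Surcharge: cap $342,372.00 − YTD $335,488.00 = $6,884.00 subject; 3% × $6,884.00 = $206.52

$206.52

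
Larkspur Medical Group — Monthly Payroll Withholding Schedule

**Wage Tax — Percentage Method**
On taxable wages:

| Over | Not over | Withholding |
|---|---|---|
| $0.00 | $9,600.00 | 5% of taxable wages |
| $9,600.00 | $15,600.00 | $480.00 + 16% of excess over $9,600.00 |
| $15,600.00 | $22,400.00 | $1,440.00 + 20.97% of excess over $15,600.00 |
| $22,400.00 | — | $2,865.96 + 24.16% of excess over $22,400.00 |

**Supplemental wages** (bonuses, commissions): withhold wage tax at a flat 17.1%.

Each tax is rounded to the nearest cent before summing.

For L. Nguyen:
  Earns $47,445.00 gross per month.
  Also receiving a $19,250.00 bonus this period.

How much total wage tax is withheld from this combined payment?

$12,208.58

Wage Tax: taxable = $47,445.00
  $2,865.96 + 24.16% × ($47,445.00 − $22,400.00) = $2,865.96 + 24.16% × $25,045.00 = $8,916.83
Supplemental (17.1% flat on bonus): 17.1% × $19,250.00 = $3,291.75
Total wage tax: $8,916.83 + $3,291.75 = $12,208.58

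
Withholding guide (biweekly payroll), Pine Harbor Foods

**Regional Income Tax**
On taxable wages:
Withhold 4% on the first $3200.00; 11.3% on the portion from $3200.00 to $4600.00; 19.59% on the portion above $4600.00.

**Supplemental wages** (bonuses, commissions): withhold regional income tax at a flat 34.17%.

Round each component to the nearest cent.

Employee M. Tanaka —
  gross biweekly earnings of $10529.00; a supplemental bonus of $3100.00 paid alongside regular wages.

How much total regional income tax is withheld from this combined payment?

Regional Income Tax: taxable = $10529.00
  $286.20 + 19.59% × ($10529.00 − $4600.00) = $286.20 + 19.59% × $5929.00 = $1447.69
Supplemental (34.17% flat on bonus): 34.17% × $3100.00 = $1059.27
Total regional income tax: $1447.69 + $1059.27 = $2506.96

$2506.96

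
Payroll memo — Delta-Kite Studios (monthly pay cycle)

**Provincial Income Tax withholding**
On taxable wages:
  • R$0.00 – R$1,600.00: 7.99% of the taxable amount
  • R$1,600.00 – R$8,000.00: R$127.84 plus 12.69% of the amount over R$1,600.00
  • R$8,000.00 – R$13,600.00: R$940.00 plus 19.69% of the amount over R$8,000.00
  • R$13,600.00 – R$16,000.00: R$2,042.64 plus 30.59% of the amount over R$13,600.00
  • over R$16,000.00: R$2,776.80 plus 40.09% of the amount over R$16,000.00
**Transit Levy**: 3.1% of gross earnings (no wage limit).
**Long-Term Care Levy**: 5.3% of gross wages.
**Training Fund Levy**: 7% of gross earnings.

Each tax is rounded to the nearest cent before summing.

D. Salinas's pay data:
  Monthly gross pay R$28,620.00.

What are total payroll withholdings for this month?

Provincial Income Tax: taxable = R$28,620.00
  R$2,776.80 + 40.09% × (R$28,620.00 − R$16,000.00) = R$2,776.80 + 40.09% × R$12,620.00 = R$7,836.16
Transit Levy: 3.1% × R$28,620.00 = R$887.22
Long-Term Care Levy: 5.3% × R$28,620.00 = R$1,516.86
Training Fund Levy: 7% × R$28,620.00 = R$2,003.40
Total: R$7,836.16 + R$887.22 + R$1,516.86 + R$2,003.40 = R$12,243.64

R$12,243.64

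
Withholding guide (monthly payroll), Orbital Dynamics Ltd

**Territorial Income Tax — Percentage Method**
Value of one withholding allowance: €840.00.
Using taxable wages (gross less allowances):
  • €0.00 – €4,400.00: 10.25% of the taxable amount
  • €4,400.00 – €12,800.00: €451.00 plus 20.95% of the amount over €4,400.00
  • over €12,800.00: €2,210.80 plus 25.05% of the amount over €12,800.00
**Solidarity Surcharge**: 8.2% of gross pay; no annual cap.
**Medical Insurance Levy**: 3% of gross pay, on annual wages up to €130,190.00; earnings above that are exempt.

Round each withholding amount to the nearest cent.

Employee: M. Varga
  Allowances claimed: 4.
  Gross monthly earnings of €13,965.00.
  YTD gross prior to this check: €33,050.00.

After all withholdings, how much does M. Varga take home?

€10,649.97

Territorial Income Tax: taxable = €13,965.00 − 4×€840.00 = €10,605.00
  €451.00 + 20.95% × (€10,605.00 − €4,400.00) = €451.00 + 20.95% × €6,205.00 = €1,750.95
Solidarity Surcharge: 8.2% × €13,965.00 = €1,145.13
Medical Insurance Levy: 3% × €13,965.00 = €418.95
Total withheld: €1,750.95 + €1,145.13 + €418.95 = €3,315.03
Net pay: €13,965.00 − €3,315.03 = €10,649.97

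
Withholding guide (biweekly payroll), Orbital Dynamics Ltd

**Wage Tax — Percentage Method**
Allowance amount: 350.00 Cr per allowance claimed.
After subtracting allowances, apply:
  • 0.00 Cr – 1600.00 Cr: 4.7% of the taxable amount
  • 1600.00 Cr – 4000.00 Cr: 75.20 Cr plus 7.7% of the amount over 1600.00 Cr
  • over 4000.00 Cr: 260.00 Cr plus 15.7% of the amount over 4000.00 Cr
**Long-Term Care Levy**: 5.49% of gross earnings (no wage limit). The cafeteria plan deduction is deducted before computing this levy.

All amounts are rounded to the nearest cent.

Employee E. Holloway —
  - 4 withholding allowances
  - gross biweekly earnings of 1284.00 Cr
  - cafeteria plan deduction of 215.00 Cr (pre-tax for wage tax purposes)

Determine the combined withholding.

58.69 Cr

Wage Tax: taxable = 1284.00 Cr − 215.00 Cr − 4×350.00 Cr = -331.00 Cr
  Taxable ≤ 0 → 0.00 Cr
Long-Term Care Levy: 5.49% × 1069.00 Cr = 58.69 Cr
Total: 0.00 Cr + 58.69 Cr = 58.69 Cr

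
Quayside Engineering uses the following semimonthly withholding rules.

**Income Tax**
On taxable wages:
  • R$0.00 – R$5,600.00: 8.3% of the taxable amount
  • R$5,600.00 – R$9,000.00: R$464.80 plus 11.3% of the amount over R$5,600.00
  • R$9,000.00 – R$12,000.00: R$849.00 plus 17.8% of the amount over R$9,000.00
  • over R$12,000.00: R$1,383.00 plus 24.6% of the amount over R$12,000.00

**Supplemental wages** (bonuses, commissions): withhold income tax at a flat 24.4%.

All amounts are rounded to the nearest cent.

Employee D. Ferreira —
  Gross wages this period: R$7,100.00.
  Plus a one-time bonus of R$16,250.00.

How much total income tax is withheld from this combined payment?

Income Tax: taxable = R$7,100.00
  R$464.80 + 11.3% × (R$7,100.00 − R$5,600.00) = R$464.80 + 11.3% × R$1,500.00 = R$634.30
Supplemental (24.4% flat on bonus): 24.4% × R$16,250.00 = R$3,965.00
Total income tax: R$634.30 + R$3,965.00 = R$4,599.30

R$4,599.30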